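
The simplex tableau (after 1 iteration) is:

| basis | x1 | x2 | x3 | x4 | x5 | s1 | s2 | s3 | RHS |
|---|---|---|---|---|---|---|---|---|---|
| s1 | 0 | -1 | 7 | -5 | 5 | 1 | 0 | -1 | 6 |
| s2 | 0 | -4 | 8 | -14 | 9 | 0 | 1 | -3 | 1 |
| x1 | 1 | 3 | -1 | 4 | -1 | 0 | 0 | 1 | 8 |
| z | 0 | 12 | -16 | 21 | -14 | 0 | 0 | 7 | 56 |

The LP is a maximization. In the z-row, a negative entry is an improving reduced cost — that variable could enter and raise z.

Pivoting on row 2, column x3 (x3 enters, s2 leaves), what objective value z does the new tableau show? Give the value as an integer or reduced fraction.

58

Minimum ratio for x3: 1/8 = 1/8.
z changes by −(z-row coeff of x3)·ratio = −(-16)·(1/8) = 2.
New z = 56 + 2 = 58.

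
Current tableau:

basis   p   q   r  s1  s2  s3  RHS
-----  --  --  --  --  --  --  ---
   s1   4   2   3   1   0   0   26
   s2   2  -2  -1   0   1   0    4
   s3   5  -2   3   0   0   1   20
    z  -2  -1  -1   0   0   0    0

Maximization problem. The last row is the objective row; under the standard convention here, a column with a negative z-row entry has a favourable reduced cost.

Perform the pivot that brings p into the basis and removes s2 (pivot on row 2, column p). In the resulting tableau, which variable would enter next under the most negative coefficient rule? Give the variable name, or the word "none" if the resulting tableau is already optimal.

Pivot element 2. New z-row = old z-row − (-2)·(row 2/2).
Updated z-row coefficients: p: 0, q: -3, r: -2, s1: 0, s2: 1, s3: 0.
The most negative is -3 in column q, so q would enter next.

q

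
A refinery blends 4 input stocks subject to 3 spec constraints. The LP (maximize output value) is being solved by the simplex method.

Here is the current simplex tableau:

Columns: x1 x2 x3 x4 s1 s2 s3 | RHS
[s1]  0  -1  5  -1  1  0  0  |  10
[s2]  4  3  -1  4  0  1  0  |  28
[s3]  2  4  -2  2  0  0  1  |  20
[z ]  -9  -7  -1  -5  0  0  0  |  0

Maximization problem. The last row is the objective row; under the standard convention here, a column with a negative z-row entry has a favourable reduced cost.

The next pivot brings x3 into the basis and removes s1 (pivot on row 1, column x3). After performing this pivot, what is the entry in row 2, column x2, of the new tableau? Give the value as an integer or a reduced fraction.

Pivot element is row 1, column x3: 5.
Normalize row 1: new (row 1, x2) = (-1)/5 = -1/5.
row 2 ← row 2 − (-1)·(new row 1): 3 − (-1)·(-1/5) = 14/5.

14/5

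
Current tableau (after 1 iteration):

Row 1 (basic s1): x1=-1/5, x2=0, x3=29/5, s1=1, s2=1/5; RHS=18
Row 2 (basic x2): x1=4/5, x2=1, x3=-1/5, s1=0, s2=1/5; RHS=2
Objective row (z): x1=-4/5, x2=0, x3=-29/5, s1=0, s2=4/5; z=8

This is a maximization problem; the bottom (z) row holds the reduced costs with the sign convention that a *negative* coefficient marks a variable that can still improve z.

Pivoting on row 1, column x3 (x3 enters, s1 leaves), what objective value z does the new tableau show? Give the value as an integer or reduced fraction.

26

Minimum ratio for x3: 18/(29/5) = 90/29.
z changes by −(z-row coeff of x3)·ratio = −(-29/5)·(90/29) = 18.
New z = 8 + 18 = 26.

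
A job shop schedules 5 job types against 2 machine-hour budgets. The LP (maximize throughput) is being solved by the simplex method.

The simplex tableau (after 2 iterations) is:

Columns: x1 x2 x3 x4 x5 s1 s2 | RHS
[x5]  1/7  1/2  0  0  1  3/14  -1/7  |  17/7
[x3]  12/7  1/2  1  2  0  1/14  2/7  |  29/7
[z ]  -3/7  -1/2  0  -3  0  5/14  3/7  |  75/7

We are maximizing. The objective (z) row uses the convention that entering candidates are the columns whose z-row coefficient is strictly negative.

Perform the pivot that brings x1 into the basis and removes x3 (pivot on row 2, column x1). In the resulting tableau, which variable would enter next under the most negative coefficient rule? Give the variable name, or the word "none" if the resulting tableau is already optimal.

Pivot element 12/7. New z-row = old z-row − (-3/7)·(row 2/(12/7)).
Updated z-row coefficients: x1: 0, x2: -3/8, x3: 1/4, x4: -5/2, x5: 0, s1: 3/8, s2: 1/2.
The most negative is -5/2 in column x4, so x4 would enter next.

x4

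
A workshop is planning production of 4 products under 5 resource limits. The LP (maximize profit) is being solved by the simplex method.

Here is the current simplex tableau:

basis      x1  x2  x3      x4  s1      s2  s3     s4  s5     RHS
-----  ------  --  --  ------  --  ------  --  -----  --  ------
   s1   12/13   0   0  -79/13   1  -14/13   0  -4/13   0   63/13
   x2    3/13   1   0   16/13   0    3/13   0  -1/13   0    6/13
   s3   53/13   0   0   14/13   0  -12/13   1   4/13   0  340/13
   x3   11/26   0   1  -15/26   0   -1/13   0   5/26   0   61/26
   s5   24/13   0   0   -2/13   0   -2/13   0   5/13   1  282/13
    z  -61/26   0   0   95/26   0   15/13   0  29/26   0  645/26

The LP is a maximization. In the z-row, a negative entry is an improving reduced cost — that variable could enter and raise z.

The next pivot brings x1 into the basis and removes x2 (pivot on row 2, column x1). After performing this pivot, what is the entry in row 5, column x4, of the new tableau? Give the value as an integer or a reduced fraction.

-10

Pivot element is row 2, column x1: 3/13.
Normalize row 2: new (row 2, x4) = (16/13)/(3/13) = 16/3.
row 5 ← row 5 − (24/13)·(new row 2): -2/13 − (24/13)·(16/3) = -10.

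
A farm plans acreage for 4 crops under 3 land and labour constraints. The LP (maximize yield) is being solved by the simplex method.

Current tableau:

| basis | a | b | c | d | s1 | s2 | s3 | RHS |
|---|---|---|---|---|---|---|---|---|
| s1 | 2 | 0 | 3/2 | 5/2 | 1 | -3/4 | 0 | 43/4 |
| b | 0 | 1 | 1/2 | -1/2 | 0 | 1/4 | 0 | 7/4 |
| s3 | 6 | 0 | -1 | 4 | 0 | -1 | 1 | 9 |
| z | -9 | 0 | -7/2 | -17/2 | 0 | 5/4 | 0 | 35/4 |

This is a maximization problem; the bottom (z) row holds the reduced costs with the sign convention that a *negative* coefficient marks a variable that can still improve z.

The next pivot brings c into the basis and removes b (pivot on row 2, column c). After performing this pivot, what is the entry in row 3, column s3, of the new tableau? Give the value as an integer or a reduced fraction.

Pivot element is row 2, column c: 1/2.
Normalize row 2: new (row 2, s3) = 0/(1/2) = 0.
row 3 ← row 3 − (-1)·(new row 2): 1 − (-1)·0 = 1.

1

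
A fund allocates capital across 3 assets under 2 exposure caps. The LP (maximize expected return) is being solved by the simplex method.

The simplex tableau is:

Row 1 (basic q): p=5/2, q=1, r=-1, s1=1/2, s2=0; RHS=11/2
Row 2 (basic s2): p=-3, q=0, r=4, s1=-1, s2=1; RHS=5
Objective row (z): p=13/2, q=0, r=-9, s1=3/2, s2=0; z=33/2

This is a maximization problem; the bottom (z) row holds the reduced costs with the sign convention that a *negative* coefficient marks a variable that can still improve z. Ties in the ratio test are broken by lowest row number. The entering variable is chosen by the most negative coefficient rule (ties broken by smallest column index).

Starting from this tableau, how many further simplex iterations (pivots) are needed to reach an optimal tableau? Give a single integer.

pivot: r in, s2 out → z = 111/4
pivot: s1 in, q out → z = 48
No improving column remains; optimal.

2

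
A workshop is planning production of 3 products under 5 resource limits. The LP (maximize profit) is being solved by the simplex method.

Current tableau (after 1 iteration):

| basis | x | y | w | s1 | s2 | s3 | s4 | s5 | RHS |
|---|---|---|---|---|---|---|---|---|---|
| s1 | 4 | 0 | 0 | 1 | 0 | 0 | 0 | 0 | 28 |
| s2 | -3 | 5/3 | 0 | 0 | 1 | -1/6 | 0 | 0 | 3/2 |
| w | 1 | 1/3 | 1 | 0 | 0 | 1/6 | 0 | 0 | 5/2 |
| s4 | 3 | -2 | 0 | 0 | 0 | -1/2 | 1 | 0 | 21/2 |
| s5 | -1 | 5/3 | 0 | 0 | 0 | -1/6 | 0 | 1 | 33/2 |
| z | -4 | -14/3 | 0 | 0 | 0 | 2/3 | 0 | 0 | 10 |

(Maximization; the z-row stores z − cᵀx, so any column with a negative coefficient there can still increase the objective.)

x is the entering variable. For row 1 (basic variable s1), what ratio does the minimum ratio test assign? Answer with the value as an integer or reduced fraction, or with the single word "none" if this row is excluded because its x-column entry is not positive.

Ratio = RHS / (x entry) = 28 / 4 = 7.

7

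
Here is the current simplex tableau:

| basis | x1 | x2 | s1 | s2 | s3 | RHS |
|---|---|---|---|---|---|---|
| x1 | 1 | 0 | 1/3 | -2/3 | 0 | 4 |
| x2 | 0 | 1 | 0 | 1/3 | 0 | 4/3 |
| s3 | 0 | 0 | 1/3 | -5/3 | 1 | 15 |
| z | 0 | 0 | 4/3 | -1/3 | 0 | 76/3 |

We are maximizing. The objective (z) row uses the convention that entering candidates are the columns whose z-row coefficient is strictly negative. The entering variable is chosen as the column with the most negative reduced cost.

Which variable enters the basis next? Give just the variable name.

Objective-row coefficients: x1: 0, x2: 0, s1: 4/3, s2: -1/3, s3: 0.
The most negative is -1/3 in column s2, so s2 enters.

s2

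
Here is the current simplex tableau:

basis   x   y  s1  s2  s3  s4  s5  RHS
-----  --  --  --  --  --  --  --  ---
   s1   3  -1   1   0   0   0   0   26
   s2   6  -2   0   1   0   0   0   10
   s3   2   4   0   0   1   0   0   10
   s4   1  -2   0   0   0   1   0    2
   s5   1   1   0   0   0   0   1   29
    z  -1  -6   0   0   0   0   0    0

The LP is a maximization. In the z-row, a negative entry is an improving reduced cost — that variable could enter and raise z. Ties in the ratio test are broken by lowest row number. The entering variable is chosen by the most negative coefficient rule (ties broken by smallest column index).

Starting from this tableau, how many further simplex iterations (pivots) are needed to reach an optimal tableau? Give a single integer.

1

pivot: y in, s3 out → z = 15
No improving column remains; optimal.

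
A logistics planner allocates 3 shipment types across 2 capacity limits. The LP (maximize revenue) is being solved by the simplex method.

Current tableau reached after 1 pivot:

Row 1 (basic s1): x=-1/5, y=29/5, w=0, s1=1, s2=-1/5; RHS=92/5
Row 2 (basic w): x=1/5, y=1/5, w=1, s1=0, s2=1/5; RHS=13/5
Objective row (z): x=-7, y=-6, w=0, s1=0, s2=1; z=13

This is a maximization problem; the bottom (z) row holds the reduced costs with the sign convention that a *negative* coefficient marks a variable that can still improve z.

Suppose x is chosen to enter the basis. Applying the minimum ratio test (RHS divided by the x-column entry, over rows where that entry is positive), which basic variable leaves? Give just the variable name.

w

Ratios: row 1 (s1): entry -1/5 ≤ 0, skip; row 2 (w): (13/5)/(1/5) = 13.
Minimum ratio 13 is in the w row, so w leaves.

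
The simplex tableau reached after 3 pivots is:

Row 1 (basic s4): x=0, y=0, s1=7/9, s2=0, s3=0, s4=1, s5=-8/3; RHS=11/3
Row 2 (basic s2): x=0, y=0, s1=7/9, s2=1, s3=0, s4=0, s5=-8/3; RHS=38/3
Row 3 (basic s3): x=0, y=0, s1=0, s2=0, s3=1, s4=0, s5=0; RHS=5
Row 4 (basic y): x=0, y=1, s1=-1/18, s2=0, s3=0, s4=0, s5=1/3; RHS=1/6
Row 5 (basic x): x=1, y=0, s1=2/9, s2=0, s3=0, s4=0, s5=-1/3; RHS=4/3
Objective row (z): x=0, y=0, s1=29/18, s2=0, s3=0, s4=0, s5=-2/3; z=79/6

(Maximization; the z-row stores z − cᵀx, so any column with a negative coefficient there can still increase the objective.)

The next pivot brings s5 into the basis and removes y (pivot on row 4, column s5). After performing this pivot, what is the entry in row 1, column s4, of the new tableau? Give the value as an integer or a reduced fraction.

1

Pivot element is row 4, column s5: 1/3.
Normalize row 4: new (row 4, s4) = 0/(1/3) = 0.
row 1 ← row 1 − (-8/3)·(new row 4): 1 − (-8/3)·0 = 1.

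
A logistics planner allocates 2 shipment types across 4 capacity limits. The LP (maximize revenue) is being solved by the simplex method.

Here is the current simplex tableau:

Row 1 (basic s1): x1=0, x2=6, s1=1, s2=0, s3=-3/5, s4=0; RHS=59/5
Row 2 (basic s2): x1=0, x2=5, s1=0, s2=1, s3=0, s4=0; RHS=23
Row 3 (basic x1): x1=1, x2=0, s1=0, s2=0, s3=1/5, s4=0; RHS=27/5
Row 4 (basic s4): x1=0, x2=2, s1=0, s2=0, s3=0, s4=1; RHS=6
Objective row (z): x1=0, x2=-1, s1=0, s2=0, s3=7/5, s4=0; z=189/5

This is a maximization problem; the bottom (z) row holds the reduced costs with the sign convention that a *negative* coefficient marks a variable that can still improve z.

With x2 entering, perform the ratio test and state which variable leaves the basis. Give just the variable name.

Ratios: row 1 (s1): (59/5)/6 = 59/30; row 2 (s2): 23/5 = 23/5; row 3 (x1): entry 0 ≤ 0, skip; row 4 (s4): 6/2 = 3.
Minimum ratio 59/30 is in the s1 row, so s1 leaves.

s1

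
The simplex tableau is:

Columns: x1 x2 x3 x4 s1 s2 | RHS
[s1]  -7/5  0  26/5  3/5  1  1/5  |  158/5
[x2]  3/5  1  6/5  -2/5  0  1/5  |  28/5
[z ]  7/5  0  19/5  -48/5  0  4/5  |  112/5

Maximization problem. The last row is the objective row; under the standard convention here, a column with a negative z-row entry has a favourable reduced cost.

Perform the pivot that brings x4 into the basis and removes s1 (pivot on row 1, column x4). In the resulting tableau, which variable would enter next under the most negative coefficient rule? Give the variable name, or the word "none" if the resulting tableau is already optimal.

Pivot element 3/5. New z-row = old z-row − (-48/5)·(row 1/(3/5)).
Updated z-row coefficients: x1: -21, x2: 0, x3: 87, x4: 0, s1: 16, s2: 4.
The most negative is -21 in column x1, so x1 would enter next.

x1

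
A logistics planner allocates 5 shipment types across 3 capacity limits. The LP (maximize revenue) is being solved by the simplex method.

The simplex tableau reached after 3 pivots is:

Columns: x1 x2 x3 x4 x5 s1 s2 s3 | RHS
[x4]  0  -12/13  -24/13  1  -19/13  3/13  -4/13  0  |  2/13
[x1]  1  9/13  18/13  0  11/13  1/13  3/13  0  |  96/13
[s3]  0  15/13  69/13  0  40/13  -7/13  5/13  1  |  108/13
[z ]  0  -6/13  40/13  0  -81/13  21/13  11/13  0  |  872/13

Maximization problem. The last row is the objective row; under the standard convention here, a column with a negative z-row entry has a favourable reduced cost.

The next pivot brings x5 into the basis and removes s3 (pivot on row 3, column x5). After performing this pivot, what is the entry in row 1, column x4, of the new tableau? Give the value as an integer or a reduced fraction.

1

Pivot element is row 3, column x5: 40/13.
Normalize row 3: new (row 3, x4) = 0/(40/13) = 0.
row 1 ← row 1 − (-19/13)·(new row 3): 1 − (-19/13)·0 = 1.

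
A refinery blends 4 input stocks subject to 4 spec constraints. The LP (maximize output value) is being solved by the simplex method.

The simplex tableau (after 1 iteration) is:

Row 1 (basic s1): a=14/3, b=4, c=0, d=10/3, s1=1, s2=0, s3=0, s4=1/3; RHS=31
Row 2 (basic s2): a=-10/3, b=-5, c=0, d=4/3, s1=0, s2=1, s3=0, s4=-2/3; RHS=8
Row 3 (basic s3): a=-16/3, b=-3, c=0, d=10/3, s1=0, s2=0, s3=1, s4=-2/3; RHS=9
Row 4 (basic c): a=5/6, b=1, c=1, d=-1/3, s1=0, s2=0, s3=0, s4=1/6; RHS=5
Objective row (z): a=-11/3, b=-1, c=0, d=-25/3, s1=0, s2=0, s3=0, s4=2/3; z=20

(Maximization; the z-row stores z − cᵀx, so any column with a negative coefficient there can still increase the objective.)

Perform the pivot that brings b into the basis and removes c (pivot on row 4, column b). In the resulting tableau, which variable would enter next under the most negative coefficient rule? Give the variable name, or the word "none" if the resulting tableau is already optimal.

Pivot element 1. New z-row = old z-row − (-1)·(row 4/1).
Updated z-row coefficients: a: -17/6, b: 0, c: 1, d: -26/3, s1: 0, s2: 0, s3: 0, s4: 5/6.
The most negative is -26/3 in column d, so d would enter next.

d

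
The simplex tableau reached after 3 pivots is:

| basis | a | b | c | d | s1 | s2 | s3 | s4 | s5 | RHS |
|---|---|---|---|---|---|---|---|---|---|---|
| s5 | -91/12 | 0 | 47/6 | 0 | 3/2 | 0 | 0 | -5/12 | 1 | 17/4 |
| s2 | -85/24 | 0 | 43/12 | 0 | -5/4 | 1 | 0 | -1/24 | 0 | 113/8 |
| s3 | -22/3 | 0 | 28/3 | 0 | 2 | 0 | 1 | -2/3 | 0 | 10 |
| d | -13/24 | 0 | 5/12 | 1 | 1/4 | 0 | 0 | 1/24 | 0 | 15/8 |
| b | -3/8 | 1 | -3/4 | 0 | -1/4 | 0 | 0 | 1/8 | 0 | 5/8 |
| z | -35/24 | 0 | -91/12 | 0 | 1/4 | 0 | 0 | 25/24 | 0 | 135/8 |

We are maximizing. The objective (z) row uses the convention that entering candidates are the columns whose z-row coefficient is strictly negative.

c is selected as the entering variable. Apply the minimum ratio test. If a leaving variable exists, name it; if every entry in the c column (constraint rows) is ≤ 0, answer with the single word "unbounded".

s5

Ratios: row 1 (s5): (17/4)/(47/6) = 51/94; row 2 (s2): (113/8)/(43/12) = 339/86; row 3 (s3): 10/(28/3) = 15/14; row 4 (d): (15/8)/(5/12) = 9/2; row 5 (b): entry -3/4 ≤ 0, skip.
Minimum ratio is in the s5 row, so s5 leaves.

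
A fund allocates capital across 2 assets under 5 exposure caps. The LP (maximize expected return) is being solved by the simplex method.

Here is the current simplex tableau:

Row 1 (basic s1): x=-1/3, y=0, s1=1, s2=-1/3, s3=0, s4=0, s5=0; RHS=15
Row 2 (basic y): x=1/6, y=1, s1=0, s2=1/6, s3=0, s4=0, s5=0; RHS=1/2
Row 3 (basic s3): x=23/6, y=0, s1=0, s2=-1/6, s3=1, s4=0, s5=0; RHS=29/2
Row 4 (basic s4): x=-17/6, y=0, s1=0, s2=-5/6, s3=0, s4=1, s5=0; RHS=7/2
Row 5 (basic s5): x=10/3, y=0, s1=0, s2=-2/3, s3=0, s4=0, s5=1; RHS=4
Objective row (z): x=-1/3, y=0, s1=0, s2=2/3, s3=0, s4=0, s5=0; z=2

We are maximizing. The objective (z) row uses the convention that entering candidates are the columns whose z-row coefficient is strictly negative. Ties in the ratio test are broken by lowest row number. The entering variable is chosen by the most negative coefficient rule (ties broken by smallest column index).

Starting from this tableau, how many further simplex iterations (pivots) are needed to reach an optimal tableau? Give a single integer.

pivot: x in, s5 out → z = 12/5
No improving column remains; optimal.

1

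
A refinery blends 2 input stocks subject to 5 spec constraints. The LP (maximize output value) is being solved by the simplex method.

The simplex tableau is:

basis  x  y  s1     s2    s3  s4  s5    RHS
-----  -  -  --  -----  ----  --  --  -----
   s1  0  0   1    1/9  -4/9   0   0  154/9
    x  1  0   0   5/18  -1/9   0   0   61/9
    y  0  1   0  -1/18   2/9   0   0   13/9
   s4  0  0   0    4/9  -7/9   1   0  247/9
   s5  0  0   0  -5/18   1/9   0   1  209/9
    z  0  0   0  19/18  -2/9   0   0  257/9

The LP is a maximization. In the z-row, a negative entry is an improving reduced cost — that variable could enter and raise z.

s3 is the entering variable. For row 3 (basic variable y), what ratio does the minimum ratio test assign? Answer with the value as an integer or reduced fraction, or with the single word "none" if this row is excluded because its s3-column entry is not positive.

Ratio = RHS / (s3 entry) = (13/9) / (2/9) = 13/2.

13/2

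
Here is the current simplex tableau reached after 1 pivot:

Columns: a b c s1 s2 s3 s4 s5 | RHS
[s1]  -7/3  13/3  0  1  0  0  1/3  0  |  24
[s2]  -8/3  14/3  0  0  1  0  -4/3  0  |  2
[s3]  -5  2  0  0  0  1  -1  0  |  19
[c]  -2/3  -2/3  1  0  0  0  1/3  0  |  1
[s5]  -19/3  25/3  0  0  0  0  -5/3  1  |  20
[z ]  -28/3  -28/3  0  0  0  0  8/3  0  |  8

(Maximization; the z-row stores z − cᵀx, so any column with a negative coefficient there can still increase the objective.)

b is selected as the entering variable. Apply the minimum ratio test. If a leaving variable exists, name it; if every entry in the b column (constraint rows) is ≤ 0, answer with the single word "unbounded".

Ratios: row 1 (s1): 24/(13/3) = 72/13; row 2 (s2): 2/(14/3) = 3/7; row 3 (s3): 19/2 = 19/2; row 4 (c): entry -2/3 ≤ 0, skip; row 5 (s5): 20/(25/3) = 12/5.
Minimum ratio is in the s2 row, so s2 leaves.

s2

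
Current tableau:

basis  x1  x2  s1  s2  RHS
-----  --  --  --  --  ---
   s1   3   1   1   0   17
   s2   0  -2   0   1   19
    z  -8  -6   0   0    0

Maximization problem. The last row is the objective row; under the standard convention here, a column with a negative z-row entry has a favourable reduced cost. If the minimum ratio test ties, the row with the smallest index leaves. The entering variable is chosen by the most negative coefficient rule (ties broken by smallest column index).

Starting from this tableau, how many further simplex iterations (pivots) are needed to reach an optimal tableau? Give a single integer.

2

pivot: x1 in, s1 out → z = 136/3
pivot: x2 in, x1 out → z = 102
No improving column remains; optimal.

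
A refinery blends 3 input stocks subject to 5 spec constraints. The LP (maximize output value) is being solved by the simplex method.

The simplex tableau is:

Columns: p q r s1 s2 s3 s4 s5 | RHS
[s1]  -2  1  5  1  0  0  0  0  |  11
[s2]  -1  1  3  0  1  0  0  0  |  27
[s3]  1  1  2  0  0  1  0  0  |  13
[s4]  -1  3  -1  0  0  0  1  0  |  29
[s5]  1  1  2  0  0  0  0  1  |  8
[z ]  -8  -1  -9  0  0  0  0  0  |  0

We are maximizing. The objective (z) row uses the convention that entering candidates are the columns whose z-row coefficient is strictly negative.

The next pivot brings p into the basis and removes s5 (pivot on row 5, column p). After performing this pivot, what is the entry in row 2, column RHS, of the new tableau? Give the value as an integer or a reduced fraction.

35

Pivot element is row 5, column p: 1.
Normalize row 5: new (row 5, RHS) = 8/1 = 8.
row 2 ← row 2 − (-1)·(new row 5): 27 − (-1)·8 = 35.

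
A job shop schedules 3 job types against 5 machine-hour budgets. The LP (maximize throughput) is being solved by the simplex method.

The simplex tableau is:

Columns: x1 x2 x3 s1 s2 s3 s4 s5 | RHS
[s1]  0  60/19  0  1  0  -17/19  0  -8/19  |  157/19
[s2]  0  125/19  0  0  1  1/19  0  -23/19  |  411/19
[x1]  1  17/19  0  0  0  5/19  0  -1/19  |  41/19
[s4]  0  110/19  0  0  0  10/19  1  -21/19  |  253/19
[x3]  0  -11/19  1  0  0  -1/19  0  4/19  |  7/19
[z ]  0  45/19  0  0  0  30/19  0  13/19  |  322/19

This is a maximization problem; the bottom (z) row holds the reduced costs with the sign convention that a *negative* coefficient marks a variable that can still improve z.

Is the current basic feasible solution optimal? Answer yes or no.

yes

No objective-row coefficient is strictly negative, so no entering variable exists; the tableau is optimal.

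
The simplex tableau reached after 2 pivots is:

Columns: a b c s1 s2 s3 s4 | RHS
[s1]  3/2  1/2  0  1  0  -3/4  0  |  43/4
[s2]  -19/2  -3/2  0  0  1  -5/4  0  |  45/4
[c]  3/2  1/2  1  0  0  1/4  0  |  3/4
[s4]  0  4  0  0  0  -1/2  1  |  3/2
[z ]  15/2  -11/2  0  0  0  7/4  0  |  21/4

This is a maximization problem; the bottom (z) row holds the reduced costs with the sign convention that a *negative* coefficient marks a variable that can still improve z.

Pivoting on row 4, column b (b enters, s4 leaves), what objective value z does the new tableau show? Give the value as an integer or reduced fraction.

Minimum ratio for b: (3/2)/4 = 3/8.
z changes by −(z-row coeff of b)·ratio = −(-11/2)·(3/8) = 33/16.
New z = 21/4 + (33/16) = 117/16.

117/16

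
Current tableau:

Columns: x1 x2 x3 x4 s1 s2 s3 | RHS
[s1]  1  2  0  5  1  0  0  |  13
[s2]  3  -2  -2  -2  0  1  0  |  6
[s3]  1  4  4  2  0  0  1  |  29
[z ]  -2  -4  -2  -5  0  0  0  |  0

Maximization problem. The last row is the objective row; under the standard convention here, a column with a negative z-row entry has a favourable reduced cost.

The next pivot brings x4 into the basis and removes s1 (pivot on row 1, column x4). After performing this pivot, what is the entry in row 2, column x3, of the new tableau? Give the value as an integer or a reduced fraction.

-2

Pivot element is row 1, column x4: 5.
Normalize row 1: new (row 1, x3) = 0/5 = 0.
row 2 ← row 2 − (-2)·(new row 1): -2 − (-2)·0 = -2.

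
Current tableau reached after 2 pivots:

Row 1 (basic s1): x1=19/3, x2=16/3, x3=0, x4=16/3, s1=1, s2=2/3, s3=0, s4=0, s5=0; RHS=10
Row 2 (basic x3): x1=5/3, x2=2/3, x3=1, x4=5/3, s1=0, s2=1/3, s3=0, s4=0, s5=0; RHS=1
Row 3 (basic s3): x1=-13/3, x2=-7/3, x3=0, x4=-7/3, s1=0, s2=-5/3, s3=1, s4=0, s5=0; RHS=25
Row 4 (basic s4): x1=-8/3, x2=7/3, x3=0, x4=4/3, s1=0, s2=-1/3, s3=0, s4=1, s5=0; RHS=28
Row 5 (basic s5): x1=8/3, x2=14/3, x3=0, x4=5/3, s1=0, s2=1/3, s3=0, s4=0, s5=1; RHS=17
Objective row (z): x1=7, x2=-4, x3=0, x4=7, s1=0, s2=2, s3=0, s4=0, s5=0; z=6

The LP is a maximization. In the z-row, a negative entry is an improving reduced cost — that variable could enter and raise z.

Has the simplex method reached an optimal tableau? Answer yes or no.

Column x2 has objective-row coefficient -4, which is negative; an improving pivot exists, so not yet optimal.

no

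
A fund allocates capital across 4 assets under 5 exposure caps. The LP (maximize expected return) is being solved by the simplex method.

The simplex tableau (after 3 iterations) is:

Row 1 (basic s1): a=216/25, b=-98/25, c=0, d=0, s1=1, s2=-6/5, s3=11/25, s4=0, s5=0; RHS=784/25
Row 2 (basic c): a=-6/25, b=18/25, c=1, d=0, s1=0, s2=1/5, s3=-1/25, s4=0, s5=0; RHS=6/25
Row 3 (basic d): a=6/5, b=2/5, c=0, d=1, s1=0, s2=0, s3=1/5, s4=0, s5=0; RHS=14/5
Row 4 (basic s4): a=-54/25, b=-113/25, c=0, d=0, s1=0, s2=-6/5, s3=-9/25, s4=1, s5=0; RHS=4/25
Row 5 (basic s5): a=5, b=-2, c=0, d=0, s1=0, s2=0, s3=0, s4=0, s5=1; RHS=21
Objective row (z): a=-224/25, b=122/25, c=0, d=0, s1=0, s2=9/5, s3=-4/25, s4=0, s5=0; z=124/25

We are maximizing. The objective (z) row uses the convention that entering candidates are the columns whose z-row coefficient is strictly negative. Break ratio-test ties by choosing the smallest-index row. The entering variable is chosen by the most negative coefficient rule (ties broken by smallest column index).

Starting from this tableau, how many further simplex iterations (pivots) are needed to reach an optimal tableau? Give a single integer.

1

pivot: a in, d out → z = 388/15
No improving column remains; optimal.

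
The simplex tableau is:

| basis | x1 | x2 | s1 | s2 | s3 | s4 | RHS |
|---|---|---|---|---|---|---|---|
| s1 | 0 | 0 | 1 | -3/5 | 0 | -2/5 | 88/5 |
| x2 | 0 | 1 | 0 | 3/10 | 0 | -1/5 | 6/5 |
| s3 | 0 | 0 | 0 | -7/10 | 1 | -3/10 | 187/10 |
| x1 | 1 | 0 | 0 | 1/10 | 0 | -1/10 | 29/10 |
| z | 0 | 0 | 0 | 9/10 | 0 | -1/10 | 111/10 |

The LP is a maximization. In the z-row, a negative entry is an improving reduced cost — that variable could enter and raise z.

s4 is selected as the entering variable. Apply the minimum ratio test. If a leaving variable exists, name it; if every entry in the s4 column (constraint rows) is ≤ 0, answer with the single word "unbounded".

s4-column entries: row 1: -2/5, row 2: -1/5, row 3: -3/10, row 4: -1/10. All ≤ 0, so s4 can increase without bound; the LP is unbounded in this direction.

unbounded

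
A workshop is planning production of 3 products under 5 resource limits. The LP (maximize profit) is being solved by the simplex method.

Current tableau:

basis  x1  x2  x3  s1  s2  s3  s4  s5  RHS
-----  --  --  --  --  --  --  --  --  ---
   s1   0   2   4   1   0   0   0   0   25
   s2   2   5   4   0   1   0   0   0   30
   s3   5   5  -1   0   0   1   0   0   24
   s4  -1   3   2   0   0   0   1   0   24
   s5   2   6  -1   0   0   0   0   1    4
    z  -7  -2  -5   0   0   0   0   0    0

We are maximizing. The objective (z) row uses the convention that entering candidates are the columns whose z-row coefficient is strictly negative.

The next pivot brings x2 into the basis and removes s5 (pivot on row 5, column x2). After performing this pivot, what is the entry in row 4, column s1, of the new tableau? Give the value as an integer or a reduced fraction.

Pivot element is row 5, column x2: 6.
Normalize row 5: new (row 5, s1) = 0/6 = 0.
row 4 ← row 4 − 3·(new row 5): 0 − 3·0 = 0.

0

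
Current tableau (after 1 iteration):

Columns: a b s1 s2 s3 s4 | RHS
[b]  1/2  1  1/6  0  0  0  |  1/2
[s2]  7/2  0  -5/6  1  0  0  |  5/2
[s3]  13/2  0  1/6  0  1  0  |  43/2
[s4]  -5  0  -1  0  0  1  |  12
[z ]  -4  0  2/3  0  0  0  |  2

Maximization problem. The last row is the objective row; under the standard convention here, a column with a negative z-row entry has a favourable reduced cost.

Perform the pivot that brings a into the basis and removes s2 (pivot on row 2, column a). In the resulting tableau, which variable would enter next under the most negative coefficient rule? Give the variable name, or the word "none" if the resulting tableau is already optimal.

s1

Pivot element 7/2. New z-row = old z-row − (-4)·(row 2/(7/2)).
Updated z-row coefficients: a: 0, b: 0, s1: -2/7, s2: 8/7, s3: 0, s4: 0.
The most negative is -2/7 in column s1, so s1 would enter next.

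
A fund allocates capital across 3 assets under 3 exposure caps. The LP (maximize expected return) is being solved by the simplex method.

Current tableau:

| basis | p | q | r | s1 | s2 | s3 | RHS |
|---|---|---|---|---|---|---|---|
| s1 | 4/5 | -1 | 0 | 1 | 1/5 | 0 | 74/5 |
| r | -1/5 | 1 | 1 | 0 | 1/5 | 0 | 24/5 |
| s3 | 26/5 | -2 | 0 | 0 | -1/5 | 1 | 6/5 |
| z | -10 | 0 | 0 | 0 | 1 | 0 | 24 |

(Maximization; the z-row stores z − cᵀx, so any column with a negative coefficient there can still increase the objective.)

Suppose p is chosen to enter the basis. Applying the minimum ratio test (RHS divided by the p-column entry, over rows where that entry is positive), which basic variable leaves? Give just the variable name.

Ratios: row 1 (s1): (74/5)/(4/5) = 37/2; row 2 (r): entry -1/5 ≤ 0, skip; row 3 (s3): (6/5)/(26/5) = 3/13.
Minimum ratio 3/13 is in the s3 row, so s3 leaves.

s3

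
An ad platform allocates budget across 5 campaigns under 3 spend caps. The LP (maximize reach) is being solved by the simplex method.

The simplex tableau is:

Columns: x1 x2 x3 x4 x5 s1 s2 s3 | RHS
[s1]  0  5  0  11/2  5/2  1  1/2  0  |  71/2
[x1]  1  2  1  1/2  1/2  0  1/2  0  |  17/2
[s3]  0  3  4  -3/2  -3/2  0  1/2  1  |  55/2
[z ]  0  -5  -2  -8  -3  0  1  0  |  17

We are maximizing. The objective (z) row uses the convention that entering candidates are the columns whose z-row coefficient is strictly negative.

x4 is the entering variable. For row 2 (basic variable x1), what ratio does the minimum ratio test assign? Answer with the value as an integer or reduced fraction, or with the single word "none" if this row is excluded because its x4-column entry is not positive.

Ratio = RHS / (x4 entry) = (17/2) / (1/2) = 17.

17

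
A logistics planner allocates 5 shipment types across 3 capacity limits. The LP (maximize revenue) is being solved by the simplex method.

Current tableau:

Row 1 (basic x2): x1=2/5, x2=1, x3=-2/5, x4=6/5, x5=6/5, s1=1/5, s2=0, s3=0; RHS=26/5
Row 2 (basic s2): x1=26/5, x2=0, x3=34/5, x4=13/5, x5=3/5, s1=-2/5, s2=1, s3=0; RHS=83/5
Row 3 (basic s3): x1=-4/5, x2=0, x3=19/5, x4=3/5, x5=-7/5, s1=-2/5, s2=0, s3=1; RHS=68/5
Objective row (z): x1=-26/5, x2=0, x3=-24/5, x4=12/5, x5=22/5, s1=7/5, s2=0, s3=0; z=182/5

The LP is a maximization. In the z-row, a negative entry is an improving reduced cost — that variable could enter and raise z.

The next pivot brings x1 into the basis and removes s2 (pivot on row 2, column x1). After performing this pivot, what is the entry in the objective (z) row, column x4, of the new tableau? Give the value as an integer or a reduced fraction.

5

Pivot element is row 2, column x1: 26/5.
Normalize row 2: new (row 2, x4) = (13/5)/(26/5) = 1/2.
z-row ← z-row − (-26/5)·(new row 2): 12/5 − (-26/5)·(1/2) = 5.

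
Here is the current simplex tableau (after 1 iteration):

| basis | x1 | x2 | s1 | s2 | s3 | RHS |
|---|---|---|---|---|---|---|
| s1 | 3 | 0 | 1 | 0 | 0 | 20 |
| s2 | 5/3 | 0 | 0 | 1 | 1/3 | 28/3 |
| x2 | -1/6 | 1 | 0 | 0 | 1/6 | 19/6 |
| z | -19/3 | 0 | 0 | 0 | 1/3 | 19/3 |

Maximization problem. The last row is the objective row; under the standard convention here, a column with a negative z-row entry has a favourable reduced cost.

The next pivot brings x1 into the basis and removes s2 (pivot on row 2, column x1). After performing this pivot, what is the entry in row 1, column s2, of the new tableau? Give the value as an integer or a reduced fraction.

Pivot element is row 2, column x1: 5/3.
Normalize row 2: new (row 2, s2) = 1/(5/3) = 3/5.
row 1 ← row 1 − 3·(new row 2): 0 − 3·(3/5) = -9/5.

-9/5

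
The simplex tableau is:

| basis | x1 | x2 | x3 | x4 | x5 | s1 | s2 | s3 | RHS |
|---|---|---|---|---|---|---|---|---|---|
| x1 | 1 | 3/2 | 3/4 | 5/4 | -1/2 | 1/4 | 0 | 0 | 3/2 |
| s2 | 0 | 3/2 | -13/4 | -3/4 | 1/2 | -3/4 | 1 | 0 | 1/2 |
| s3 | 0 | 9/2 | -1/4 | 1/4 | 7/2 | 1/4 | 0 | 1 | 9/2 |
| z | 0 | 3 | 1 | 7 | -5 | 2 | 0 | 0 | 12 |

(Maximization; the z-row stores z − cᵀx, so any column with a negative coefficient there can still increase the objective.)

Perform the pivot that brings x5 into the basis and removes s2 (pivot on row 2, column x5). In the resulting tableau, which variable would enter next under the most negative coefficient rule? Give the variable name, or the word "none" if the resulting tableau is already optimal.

Pivot element 1/2. New z-row = old z-row − (-5)·(row 2/(1/2)).
Updated z-row coefficients: x1: 0, x2: 18, x3: -63/2, x4: -1/2, x5: 0, s1: -11/2, s2: 10, s3: 0.
The most negative is -63/2 in column x3, so x3 would enter next.

x3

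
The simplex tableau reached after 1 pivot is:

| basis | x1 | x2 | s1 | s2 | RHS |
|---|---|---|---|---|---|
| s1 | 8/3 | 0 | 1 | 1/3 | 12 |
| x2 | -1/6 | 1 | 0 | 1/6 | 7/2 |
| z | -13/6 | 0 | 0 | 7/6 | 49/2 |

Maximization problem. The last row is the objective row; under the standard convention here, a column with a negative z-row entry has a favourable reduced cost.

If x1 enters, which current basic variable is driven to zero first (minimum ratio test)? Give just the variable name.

s1

Ratios: row 1 (s1): 12/(8/3) = 9/2; row 2 (x2): entry -1/6 ≤ 0, skip.
Minimum ratio 9/2 is in the s1 row, so s1 leaves.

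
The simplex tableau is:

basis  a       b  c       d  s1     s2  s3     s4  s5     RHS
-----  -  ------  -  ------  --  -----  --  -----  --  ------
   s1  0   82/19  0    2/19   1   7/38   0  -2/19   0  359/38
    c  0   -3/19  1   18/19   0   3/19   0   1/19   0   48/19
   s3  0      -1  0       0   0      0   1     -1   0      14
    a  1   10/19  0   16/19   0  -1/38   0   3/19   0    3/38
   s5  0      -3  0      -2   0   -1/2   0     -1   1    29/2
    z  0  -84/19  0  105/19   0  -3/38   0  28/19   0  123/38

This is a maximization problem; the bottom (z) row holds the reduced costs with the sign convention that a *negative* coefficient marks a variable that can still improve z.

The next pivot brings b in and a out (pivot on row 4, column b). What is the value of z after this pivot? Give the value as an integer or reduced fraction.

Minimum ratio for b: (3/38)/(10/19) = 3/20.
z changes by −(z-row coeff of b)·ratio = −(-84/19)·(3/20) = 63/95.
New z = 123/38 + (63/95) = 39/10.

39/10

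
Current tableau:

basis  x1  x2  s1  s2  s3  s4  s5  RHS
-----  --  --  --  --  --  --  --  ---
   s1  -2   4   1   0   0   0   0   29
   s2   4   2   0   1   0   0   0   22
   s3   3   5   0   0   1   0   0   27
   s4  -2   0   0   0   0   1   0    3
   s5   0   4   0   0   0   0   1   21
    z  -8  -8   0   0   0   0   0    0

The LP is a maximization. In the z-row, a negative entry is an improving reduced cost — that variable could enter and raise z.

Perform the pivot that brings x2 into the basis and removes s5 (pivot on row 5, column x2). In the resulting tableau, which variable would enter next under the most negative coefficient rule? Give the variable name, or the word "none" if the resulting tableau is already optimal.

Pivot element 4. New z-row = old z-row − (-8)·(row 5/4).
Updated z-row coefficients: x1: -8, x2: 0, s1: 0, s2: 0, s3: 0, s4: 0, s5: 2.
The most negative is -8 in column x1, so x1 would enter next.

x1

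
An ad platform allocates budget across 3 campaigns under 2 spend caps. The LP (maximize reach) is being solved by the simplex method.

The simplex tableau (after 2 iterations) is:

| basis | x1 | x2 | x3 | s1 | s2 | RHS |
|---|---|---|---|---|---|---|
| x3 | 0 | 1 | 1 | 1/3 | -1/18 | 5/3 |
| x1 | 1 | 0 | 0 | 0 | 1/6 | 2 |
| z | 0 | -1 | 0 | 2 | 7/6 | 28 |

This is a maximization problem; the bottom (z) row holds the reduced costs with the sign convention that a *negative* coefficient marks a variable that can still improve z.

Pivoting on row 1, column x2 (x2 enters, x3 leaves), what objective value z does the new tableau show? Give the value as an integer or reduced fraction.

Minimum ratio for x2: (5/3)/1 = 5/3.
z changes by −(z-row coeff of x2)·ratio = −(-1)·(5/3) = 5/3.
New z = 28 + (5/3) = 89/3.

89/3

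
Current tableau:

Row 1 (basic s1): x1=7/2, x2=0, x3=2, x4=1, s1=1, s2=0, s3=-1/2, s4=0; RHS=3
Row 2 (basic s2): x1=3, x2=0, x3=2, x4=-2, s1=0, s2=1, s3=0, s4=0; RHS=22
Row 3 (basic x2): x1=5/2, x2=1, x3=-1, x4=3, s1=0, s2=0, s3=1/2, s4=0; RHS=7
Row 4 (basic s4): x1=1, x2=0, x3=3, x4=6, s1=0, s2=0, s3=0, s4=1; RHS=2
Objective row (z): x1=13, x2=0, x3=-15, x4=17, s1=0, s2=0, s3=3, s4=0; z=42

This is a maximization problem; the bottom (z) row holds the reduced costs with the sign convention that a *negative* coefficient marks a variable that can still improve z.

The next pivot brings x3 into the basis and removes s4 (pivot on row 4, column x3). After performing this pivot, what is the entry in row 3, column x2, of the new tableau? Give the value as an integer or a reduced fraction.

1

Pivot element is row 4, column x3: 3.
Normalize row 4: new (row 4, x2) = 0/3 = 0.
row 3 ← row 3 − (-1)·(new row 4): 1 − (-1)·0 = 1.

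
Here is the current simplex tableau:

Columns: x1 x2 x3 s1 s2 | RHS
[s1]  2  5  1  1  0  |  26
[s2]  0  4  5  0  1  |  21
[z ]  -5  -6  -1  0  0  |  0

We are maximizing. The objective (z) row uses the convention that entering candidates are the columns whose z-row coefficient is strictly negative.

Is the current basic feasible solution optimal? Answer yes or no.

Column x1 has objective-row coefficient -5, which is negative; an improving pivot exists, so not yet optimal.

no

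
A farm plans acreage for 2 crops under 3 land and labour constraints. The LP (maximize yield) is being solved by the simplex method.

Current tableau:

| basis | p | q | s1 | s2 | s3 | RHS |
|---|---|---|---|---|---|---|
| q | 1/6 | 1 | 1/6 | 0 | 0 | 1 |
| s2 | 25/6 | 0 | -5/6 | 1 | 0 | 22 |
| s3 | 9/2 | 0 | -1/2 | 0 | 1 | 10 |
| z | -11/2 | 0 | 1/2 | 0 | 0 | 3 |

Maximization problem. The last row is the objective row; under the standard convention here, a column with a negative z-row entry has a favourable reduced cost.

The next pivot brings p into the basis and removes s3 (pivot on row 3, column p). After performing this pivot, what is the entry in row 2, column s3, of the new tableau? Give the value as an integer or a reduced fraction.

-25/27

Pivot element is row 3, column p: 9/2.
Normalize row 3: new (row 3, s3) = 1/(9/2) = 2/9.
row 2 ← row 2 − (25/6)·(new row 3): 0 − (25/6)·(2/9) = -25/27.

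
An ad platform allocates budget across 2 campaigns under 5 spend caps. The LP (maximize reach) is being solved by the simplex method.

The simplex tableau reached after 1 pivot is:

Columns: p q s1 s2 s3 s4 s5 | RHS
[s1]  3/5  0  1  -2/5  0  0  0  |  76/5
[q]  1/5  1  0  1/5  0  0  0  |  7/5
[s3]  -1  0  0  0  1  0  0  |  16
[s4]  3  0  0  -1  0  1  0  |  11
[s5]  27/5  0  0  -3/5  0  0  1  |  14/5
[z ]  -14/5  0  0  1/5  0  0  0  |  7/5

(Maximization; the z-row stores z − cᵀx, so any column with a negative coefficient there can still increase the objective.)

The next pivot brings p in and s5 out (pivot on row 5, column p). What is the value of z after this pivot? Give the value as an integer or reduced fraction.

Minimum ratio for p: (14/5)/(27/5) = 14/27.
z changes by −(z-row coeff of p)·ratio = −(-14/5)·(14/27) = 196/135.
New z = 7/5 + (196/135) = 77/27.

77/27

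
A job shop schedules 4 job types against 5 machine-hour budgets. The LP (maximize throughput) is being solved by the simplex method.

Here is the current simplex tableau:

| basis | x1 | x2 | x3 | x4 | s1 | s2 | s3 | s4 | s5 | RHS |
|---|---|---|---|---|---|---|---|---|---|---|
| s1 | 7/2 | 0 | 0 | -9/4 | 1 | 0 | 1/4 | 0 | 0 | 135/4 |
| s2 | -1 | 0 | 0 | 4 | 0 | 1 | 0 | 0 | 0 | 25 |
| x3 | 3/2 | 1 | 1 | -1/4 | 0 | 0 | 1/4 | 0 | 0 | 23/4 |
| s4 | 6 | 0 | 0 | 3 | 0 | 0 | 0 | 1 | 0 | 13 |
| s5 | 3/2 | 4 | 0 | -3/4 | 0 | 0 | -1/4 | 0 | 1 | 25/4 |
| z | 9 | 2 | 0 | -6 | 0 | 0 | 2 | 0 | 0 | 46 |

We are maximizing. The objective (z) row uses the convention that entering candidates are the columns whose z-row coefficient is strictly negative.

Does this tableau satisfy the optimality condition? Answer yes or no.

Column x4 has objective-row coefficient -6, which is negative; an improving pivot exists, so not yet optimal.

no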